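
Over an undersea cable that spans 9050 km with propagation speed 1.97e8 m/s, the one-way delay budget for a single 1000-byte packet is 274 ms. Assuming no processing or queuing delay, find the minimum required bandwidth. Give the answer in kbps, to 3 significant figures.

35.1 kbps

L = 8000 bits.
Propagation delay = 9050000 / 197000000 = 45.9391 ms.
Transmission budget = 274 − 45.9391 = 228.061 ms.
R ≥ L / t_tx = 8000 bits / 0.228061 s = 35.1 kbps.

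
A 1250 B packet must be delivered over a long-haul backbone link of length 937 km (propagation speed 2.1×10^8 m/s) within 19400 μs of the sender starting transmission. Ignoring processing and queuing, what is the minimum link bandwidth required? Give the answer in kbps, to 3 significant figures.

L = 10000 bits.
Propagation delay = 937000 / 210000000 = 4461.9 μs.
Transmission budget = 19400 − 4461.9 = 14938.1 μs.
R ≥ L / t_tx = 10000 bits / 0.0149381 s = 669 kbps.

669 kbps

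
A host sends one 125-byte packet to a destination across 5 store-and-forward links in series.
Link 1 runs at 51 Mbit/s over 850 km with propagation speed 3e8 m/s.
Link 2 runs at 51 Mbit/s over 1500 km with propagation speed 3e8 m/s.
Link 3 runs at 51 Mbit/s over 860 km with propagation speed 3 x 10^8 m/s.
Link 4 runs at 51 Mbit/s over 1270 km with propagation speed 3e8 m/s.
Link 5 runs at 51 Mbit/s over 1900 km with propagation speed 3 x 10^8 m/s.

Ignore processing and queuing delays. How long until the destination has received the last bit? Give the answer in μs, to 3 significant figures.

L = 125 × 8 = 1000 bits.
Transmission delay per hop = L/R = 1000/51000000 = 19.6078 μs; 5 hops → 98.0392 μs.
Propagation delays (d/s per hop): 2833.33, 5000, 2866.67, 4233.33, 6333.33 μs; sum = 21266.7 μs.
End-to-end = 21400 μs.

21400 μs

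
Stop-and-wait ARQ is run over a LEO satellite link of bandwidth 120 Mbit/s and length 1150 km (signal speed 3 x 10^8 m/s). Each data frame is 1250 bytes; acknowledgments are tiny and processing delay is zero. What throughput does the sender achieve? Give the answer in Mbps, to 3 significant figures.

t_tx = L/R = 10000/120000000 = 8.33333e-05 s.
t_prop = 1150000/300000000 = 0.00383333 s; RTT = 0.00766667 s.
Cycle = t_tx + RTT = 0.00775 s.
Throughput = L / cycle = 10000 / 0.00775 = 1.29 Mbps.

1.29 Mbps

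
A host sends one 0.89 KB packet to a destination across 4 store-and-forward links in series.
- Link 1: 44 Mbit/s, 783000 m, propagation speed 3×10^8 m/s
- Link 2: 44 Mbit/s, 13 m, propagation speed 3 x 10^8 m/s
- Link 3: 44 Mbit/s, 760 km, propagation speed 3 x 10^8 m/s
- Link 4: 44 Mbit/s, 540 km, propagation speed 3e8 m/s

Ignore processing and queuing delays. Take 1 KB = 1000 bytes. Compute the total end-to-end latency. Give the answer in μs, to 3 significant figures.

L = 7120 bits.
Transmission delay per hop = L/R = 7120/44000000 = 161.818 μs; 4 hops → 647.273 μs.
Propagation delays (d/s per hop): 2610, 0.0433333, 2533.33, 1800 μs; sum = 6943.38 μs.
End-to-end = 7590 μs.

7590 μs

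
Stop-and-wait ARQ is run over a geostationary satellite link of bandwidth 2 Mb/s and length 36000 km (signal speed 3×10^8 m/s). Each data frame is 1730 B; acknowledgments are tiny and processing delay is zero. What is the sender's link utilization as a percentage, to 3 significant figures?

t_tx = L/R = 13840/2000000 = 0.00692 s.
t_prop = 36000000/300000000 = 0.12 s; RTT = 0.24 s.
Cycle = t_tx + RTT = 0.24692 s.
Utilization = t_tx / cycle = 0.00692/0.24692 = 2.80 %.

2.80 %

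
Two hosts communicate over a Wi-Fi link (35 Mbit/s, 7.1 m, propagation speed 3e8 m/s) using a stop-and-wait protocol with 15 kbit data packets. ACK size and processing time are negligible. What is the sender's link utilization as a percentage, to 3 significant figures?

100 %

t_tx = L/R = 15000/35000000 = 0.000428571 s.
t_prop = 7.1/300000000 = 2.36667e-08 s; RTT = 4.73333e-08 s.
Cycle = t_tx + RTT = 0.000428619 s.
Utilization = t_tx / cycle = 0.000428571/0.000428619 = 100 %.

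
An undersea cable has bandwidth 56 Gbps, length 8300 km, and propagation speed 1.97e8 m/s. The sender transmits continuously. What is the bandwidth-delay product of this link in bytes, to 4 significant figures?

Propagation delay = 8300000 / 197000000 = 0.042132 s.
BDP = R × t_prop = 56000000000 × 0.042132 = 2359390000 bits.
In bytes: 2359390000/8 = 294900000 bytes.

294900000 bytes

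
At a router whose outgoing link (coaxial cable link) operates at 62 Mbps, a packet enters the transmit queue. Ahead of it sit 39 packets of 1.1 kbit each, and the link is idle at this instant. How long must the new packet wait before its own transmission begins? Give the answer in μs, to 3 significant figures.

Each queued packet: L/R = 1100/62000000 = 17.7419 μs.
39 queued → 691.935 μs.
Queuing delay = 692 μs.

692 μs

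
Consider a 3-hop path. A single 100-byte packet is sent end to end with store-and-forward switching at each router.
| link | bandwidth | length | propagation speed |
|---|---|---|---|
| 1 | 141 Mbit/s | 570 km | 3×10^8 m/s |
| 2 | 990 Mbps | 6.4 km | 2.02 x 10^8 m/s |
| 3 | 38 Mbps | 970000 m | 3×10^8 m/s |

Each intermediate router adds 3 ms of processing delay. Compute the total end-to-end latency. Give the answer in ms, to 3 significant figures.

L = 100 × 8 = 800 bits.
Transmission delays (L/R per hop): 0.00567376, 0.000808081, 0.0210526 ms; sum = 0.0275345 ms.
Propagation delays (d/s per hop): 1.9, 0.0316832, 3.23333 ms; sum = 5.16502 ms.
Processing at 2 router(s): 2 × 3 ms = 6 ms.
End-to-end = 11.2 ms.

11.2 ms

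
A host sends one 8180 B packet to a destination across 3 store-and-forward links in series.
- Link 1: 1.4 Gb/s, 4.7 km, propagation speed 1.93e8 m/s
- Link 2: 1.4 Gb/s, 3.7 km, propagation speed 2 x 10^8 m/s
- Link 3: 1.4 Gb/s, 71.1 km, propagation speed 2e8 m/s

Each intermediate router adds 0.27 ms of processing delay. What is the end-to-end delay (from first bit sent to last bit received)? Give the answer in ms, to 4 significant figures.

1.079 ms

L = 8180 × 8 = 65440 bits.
Transmission delay per hop = L/R = 65440/1400000000 = 0.0467429 ms; 3 hops → 0.140229 ms.
Propagation delays (d/s per hop): 0.0243523, 0.0185, 0.3555 ms; sum = 0.398352 ms.
Processing at 2 router(s): 2 × 0.27 ms = 0.54 ms.
End-to-end = 1.079 ms.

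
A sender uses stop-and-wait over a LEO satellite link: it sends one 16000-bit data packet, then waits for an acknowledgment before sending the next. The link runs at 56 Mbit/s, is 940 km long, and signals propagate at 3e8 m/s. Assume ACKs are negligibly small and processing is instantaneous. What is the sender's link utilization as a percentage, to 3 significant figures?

4.36 %

t_tx = L/R = 16000/56000000 = 0.000285714 s.
t_prop = 940000/300000000 = 0.00313333 s; RTT = 0.00626667 s.
Cycle = t_tx + RTT = 0.00655238 s.
Utilization = t_tx / cycle = 0.000285714/0.00655238 = 4.36 %.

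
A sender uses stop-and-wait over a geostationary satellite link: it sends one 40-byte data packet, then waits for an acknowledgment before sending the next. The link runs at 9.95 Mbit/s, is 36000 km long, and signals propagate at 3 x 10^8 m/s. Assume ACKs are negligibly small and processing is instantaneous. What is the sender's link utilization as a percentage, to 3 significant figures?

t_tx = L/R = 320/9950000 = 3.21608e-05 s.
t_prop = 36000000/300000000 = 0.12 s; RTT = 0.24 s.
Cycle = t_tx + RTT = 0.240032 s.
Utilization = t_tx / cycle = 3.21608e-05/0.240032 = 0.0134 %.

0.0134 %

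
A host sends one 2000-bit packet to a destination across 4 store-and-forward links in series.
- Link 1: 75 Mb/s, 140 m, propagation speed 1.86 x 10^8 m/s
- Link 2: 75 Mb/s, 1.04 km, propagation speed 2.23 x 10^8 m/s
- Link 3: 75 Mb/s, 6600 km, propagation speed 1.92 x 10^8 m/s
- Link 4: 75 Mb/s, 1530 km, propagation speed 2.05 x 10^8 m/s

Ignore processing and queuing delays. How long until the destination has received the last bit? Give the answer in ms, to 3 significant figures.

Transmission delay per hop = L/R = 2000/75000000 = 0.0266667 ms; 4 hops → 0.106667 ms.
Propagation delays (d/s per hop): 0.000752688, 0.00466368, 34.375, 7.46341 ms; sum = 41.8438 ms.
End-to-end = 42.0 ms.

42.0 ms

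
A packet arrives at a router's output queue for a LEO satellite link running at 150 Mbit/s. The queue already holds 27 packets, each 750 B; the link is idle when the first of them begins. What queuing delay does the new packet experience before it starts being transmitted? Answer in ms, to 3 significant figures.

Each queued packet: L/R = 6000/150000000 = 0.04 ms.
27 queued → 1.08 ms.
Queuing delay = 1.08 ms.

1.08 ms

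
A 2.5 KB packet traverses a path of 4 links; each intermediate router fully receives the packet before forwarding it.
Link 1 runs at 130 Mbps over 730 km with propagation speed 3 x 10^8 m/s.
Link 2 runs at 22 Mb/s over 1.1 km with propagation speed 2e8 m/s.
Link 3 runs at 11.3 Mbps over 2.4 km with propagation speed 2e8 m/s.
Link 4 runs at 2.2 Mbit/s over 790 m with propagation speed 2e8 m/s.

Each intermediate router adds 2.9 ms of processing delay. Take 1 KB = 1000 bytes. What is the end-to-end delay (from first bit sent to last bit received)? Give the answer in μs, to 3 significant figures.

L = 20000 bits.
Transmission delays (L/R per hop): 153.846, 909.091, 1769.91, 9090.91 μs; sum = 11923.8 μs.
Propagation delays (d/s per hop): 2433.33, 5.5, 12, 3.95 μs; sum = 2454.78 μs.
Processing at 3 router(s): 3 × 2.9 ms = 8700 μs.
End-to-end = 23100 μs.

23100 μs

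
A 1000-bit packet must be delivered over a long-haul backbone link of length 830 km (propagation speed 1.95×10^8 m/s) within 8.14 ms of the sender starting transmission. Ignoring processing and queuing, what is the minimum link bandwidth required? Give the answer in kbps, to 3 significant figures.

Propagation delay = 830000 / 195000000 = 4.25641 ms.
Transmission budget = 8.14 − 4.25641 = 3.88359 ms.
R ≥ L / t_tx = 1000 bits / 0.00388359 s = 257 kbps.

257 kbps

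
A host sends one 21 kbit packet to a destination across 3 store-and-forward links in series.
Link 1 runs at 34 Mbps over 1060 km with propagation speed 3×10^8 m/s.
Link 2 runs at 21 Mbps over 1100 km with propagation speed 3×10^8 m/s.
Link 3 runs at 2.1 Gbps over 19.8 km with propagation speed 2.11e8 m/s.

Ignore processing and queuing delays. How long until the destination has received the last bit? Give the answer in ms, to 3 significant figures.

L = 21000 bits.
Transmission delays (L/R per hop): 0.617647, 1, 0.01 ms; sum = 1.62765 ms.
Propagation delays (d/s per hop): 3.53333, 3.66667, 0.0938389 ms; sum = 7.29384 ms.
End-to-end = 8.92 ms.

8.92 ms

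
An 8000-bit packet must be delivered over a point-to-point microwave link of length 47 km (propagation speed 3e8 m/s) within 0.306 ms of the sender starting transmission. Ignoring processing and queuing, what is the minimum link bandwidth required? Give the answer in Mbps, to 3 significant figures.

53.6 Mbps

Propagation delay = 47000 / 300000000 = 0.156667 ms.
Transmission budget = 0.306 − 0.156667 = 0.149333 ms.
R ≥ L / t_tx = 8000 bits / 0.000149333 s = 53.6 Mbps.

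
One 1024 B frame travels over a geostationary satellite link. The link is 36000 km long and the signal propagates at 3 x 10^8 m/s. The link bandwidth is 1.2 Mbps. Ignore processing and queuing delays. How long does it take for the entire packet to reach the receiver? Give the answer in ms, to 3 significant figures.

127 ms

L = 1024 × 8 = 8192 bits.
Transmission delay = L/R = 8192 / 1200000 = 6.82667 ms.
Propagation delay = d/s = 36000000 m / 300000000 m/s = 120 ms.
Total = 127 ms.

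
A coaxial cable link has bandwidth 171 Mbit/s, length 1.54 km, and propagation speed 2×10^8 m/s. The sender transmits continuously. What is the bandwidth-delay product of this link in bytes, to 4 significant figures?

164.6 bytes

Propagation delay = 1540 / 200000000 = 7.7e-06 s.
BDP = R × t_prop = 171000000 × 7.7e-06 = 1316.7 bits.
In bytes: 1316.7/8 = 164.6 bytes.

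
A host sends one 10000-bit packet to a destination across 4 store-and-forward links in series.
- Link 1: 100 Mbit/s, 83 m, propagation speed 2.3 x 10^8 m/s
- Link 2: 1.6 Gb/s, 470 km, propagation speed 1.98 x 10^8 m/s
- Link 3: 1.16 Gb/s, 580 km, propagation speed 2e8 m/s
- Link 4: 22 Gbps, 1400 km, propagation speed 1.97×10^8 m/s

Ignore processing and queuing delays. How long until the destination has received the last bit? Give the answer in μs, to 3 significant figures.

Transmission delays (L/R per hop): 100, 6.25, 8.62069, 0.454545 μs; sum = 115.325 μs.
Propagation delays (d/s per hop): 0.36087, 2373.74, 2900, 7106.6 μs; sum = 12380.7 μs.
End-to-end = 12500 μs.

12500 μs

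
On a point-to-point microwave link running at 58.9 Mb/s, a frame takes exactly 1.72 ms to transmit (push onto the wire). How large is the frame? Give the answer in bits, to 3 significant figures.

101000 bits

L = R × t_tx = 58900000 b/s × 0.00172 s = 101308 bits.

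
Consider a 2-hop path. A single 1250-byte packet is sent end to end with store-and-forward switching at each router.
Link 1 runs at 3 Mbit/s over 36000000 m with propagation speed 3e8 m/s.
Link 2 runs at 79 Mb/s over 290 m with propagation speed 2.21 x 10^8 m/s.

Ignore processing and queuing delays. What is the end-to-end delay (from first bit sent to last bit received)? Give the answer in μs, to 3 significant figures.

L = 1250 × 8 = 10000 bits.
Transmission delays (L/R per hop): 3333.33, 126.582 μs; sum = 3459.92 μs.
Propagation delays (d/s per hop): 120000, 1.31222 μs; sum = 120001 μs.
End-to-end = 123000 μs.

123000 μs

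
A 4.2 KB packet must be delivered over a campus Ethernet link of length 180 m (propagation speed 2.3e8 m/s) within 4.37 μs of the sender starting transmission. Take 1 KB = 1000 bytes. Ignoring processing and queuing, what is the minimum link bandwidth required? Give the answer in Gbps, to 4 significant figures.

L = 33600 bits.
Propagation delay = 180 / 2.3e+08 = 0.782609 μs.
Transmission budget = 4.37 − 0.782609 = 3.58739 μs.
R ≥ L / t_tx = 33600 bits / 3.58739e-06 s = 9.366 Gbps.

9.366 Gbps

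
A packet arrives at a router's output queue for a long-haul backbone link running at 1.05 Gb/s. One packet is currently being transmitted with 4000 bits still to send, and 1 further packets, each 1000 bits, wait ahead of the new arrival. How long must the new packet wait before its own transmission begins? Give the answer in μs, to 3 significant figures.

Each queued packet: L/R = 1000/1050000000 = 0.952381 μs.
1 queued → 0.952381 μs.
Plus remaining 4000 bits of current packet: 3.80952 μs.
Queuing delay = 4.76 μs.

4.76 μs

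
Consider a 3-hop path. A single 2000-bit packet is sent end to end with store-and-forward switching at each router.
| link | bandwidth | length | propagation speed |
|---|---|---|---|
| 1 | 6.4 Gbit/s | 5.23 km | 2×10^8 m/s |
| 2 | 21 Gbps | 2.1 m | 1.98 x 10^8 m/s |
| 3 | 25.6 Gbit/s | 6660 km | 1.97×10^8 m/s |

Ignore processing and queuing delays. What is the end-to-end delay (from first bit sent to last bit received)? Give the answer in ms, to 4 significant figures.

Transmission delays (L/R per hop): 0.0003125, 9.52381e-05, 7.8125e-05 ms; sum = 0.000485863 ms.
Propagation delays (d/s per hop): 0.02615, 1.06061e-05, 33.8071 ms; sum = 33.8333 ms.
End-to-end = 33.83 ms.

33.83 ms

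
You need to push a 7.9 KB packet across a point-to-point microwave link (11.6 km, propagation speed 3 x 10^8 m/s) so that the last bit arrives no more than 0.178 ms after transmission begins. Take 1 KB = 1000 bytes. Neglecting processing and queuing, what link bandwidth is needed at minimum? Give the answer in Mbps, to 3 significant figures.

454 Mbps

L = 63200 bits.
Propagation delay = 11600 / 300000000 = 0.0386667 ms.
Transmission budget = 0.178 − 0.0386667 = 0.139333 ms.
R ≥ L / t_tx = 63200 bits / 0.000139333 s = 454 Mbps.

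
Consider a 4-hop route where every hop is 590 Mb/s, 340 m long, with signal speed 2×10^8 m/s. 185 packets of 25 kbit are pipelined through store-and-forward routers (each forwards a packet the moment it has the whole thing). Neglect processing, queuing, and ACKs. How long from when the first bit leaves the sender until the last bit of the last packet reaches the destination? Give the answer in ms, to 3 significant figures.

7.97 ms

Per-hop transmission t_tx = L/R = 25000/590000000 = 0.0423729 ms.
Per-hop propagation t_prop = 340/200000000 = 0.0017 ms.
Pipeline fill: first packet needs 4·t_tx to clear all hops; remaining 184 packets each add one t_tx.
Total = (4+185-1)·t_tx + 4·t_prop = 188·0.0423729 + 4·0.0017 = 7.97 ms.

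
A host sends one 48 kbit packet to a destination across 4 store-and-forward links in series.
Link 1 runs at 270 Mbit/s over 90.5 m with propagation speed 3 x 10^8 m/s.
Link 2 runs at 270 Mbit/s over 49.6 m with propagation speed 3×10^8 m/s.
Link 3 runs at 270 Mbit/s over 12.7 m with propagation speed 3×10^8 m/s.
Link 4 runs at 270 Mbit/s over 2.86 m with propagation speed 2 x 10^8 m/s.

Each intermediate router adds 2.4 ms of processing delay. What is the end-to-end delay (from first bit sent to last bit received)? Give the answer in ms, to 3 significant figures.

L = 48000 bits.
Transmission delay per hop = L/R = 48000/270000000 = 0.177778 ms; 4 hops → 0.711111 ms.
Propagation delays (d/s per hop): 0.000301667, 0.000165333, 4.23333e-05, 1.43e-05 ms; sum = 0.000523633 ms.
Processing at 3 router(s): 3 × 2.4 ms = 7.2 ms.
End-to-end = 7.91 ms.

7.91 ms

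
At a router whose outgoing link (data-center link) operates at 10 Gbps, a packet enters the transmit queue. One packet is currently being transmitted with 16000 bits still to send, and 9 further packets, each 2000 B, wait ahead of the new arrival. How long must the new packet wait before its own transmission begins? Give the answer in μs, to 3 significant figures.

Each queued packet: L/R = 16000/10000000000 = 1.6 μs.
9 queued → 14.4 μs.
Plus remaining 16000 bits of current packet: 1.6 μs.
Queuing delay = 16.0 μs.

16.0 μs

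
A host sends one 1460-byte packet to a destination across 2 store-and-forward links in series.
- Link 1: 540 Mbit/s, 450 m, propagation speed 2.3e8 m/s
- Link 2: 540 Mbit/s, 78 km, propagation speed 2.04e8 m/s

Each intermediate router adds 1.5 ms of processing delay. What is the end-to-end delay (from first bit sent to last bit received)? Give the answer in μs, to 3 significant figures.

L = 1460 × 8 = 11680 bits.
Transmission delay per hop = L/R = 11680/540000000 = 21.6296 μs; 2 hops → 43.2593 μs.
Propagation delays (d/s per hop): 1.95652, 382.353 μs; sum = 384.309 μs.
Processing at 1 router(s): 1 × 1.5 ms = 1500 μs.
End-to-end = 1930 μs.

1930 μs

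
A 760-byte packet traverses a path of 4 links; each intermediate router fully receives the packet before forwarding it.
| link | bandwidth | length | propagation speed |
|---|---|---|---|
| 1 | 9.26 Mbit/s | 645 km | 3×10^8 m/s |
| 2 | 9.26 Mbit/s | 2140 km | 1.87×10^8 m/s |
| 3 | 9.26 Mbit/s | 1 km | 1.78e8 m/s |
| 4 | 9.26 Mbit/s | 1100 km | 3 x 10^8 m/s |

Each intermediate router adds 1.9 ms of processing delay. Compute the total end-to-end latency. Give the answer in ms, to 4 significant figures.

L = 760 × 8 = 6080 bits.
Transmission delay per hop = L/R = 6080/9260000 = 0.656587 ms; 4 hops → 2.62635 ms.
Propagation delays (d/s per hop): 2.15, 11.4439, 0.00561798, 3.66667 ms; sum = 17.2661 ms.
Processing at 3 router(s): 3 × 1.9 ms = 5.7 ms.
End-to-end = 25.59 ms.

25.59 ms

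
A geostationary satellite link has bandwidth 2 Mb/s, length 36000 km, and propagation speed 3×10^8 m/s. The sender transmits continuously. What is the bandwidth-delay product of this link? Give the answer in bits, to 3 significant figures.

240000 bits

Propagation delay = 36000000 / 300000000 = 0.12 s.
BDP = R × t_prop = 2000000 × 0.12 = 240000 bits.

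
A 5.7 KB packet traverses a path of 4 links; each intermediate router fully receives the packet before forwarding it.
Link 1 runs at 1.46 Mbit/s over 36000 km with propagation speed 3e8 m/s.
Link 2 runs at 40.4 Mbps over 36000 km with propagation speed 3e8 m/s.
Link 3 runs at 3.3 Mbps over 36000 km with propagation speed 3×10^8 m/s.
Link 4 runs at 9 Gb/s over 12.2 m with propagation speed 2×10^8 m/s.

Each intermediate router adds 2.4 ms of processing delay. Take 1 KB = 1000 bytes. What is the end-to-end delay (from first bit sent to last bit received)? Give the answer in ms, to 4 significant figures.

413.4 ms

L = 45600 bits.
Transmission delays (L/R per hop): 31.2329, 1.12871, 13.8182, 0.00506667 ms; sum = 46.1848 ms.
Propagation delays (d/s per hop): 120, 120, 120, 6.1e-05 ms; sum = 360 ms.
Processing at 3 router(s): 3 × 2.4 ms = 7.2 ms.
End-to-end = 413.4 ms.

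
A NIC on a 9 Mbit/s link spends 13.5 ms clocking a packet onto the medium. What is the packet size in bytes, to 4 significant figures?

L = R × t_tx = 9000000 b/s × 0.0135 s = 121500 bits.
In bytes: 121500 / 8 = 15190 bytes.

15190 bytes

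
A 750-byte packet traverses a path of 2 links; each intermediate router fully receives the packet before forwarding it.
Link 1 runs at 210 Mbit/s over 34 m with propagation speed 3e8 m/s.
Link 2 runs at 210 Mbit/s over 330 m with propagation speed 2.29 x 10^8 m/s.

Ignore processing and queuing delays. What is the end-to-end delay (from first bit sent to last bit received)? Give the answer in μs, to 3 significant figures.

L = 750 × 8 = 6000 bits.
Transmission delay per hop = L/R = 6000/210000000 = 28.5714 μs; 2 hops → 57.1429 μs.
Propagation delays (d/s per hop): 0.113333, 1.44105 μs; sum = 1.55438 μs.
End-to-end = 58.7 μs.

58.7 μs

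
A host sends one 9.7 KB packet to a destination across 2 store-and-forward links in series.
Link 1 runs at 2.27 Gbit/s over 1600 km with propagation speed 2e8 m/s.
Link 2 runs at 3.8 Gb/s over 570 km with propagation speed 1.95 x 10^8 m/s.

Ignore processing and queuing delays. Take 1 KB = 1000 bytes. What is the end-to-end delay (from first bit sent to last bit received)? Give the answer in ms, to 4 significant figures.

10.98 ms

L = 77600 bits.
Transmission delays (L/R per hop): 0.034185, 0.0204211 ms; sum = 0.0546061 ms.
Propagation delays (d/s per hop): 8, 2.92308 ms; sum = 10.9231 ms.
End-to-end = 10.98 ms.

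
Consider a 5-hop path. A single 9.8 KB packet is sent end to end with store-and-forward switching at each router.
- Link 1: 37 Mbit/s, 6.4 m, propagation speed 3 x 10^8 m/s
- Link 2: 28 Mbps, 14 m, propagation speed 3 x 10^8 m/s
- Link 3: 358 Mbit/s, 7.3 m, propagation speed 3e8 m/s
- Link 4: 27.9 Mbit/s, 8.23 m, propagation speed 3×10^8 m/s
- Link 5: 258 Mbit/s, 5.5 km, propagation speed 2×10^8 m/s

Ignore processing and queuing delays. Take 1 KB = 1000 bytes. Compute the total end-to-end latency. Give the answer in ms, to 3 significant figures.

L = 78400 bits.
Transmission delays (L/R per hop): 2.11892, 2.8, 0.218994, 2.81004, 0.303876 ms; sum = 8.25183 ms.
Propagation delays (d/s per hop): 2.13333e-05, 4.66667e-05, 2.43333e-05, 2.74333e-05, 0.0275 ms; sum = 0.0276198 ms.
End-to-end = 8.28 ms.

8.28 ms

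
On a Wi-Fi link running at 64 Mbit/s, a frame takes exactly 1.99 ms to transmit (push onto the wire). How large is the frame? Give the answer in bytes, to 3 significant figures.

L = R × t_tx = 64000000 b/s × 0.00199 s = 127360 bits.
In bytes: 127360 / 8 = 15900 bytes.

15900 bytes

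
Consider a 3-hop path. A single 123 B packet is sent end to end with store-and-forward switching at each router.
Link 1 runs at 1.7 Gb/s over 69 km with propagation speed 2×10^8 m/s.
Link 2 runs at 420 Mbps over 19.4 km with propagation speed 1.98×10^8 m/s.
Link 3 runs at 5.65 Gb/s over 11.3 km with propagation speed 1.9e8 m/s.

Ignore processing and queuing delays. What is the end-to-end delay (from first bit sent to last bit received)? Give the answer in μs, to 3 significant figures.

506 μs

L = 123 × 8 = 984 bits.
Transmission delays (L/R per hop): 0.578824, 2.34286, 0.174159 μs; sum = 3.09584 μs.
Propagation delays (d/s per hop): 345, 97.9798, 59.4737 μs; sum = 502.453 μs.
End-to-end = 506 μs.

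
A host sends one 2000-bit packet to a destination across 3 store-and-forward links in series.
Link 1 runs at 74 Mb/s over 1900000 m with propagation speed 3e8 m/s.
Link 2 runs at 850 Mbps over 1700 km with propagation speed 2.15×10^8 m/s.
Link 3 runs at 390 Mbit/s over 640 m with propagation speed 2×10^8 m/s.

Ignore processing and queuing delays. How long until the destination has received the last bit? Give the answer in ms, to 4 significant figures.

Transmission delays (L/R per hop): 0.027027, 0.00235294, 0.00512821 ms; sum = 0.0345082 ms.
Propagation delays (d/s per hop): 6.33333, 7.90698, 0.0032 ms; sum = 14.2435 ms.
End-to-end = 14.28 ms.

14.28 ms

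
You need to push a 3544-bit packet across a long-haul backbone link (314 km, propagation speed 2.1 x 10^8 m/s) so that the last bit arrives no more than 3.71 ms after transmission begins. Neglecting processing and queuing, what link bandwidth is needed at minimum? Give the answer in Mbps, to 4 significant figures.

Propagation delay = 314000 / 210000000 = 1.49524 ms.
Transmission budget = 3.71 − 1.49524 = 2.21476 ms.
R ≥ L / t_tx = 3544 bits / 0.00221476 s = 1.600 Mbps.

1.600 Mbps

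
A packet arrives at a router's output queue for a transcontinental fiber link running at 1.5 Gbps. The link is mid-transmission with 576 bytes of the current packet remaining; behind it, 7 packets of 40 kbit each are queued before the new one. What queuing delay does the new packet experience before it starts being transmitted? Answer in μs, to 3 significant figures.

Each queued packet: L/R = 40000/1500000000 = 26.6667 μs.
7 queued → 186.667 μs.
Plus remaining 4608 bits of current packet: 3.072 μs.
Queuing delay = 190 μs.

190 μs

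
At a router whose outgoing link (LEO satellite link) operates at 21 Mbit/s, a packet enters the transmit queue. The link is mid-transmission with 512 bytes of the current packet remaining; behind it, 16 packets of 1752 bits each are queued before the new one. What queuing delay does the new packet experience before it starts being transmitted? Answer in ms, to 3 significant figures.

1.53 ms

Each queued packet: L/R = 1752/21000000 = 0.0834286 ms.
16 queued → 1.33486 ms.
Plus remaining 4096 bits of current packet: 0.195048 ms.
Queuing delay = 1.53 ms.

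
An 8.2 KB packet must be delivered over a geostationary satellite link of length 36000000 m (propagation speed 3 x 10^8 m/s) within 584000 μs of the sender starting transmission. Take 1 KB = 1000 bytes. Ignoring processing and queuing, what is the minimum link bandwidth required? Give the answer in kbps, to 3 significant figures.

141 kbps

L = 65600 bits.
Propagation delay = 36000000 / 300000000 = 120000 μs.
Transmission budget = 584000 − 120000 = 464000 μs.
R ≥ L / t_tx = 65600 bits / 0.464 s = 141 kbps.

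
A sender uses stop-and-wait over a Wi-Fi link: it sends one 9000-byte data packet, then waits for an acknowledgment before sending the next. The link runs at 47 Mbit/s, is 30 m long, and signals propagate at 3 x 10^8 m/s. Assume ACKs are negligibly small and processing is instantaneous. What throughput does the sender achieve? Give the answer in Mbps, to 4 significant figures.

46.99 Mbps

t_tx = L/R = 72000/47000000 = 0.00153191 s.
t_prop = 30/300000000 = 1e-07 s; RTT = 2e-07 s.
Cycle = t_tx + RTT = 0.00153211 s.
Throughput = L / cycle = 72000 / 0.00153211 = 46.99 Mbps.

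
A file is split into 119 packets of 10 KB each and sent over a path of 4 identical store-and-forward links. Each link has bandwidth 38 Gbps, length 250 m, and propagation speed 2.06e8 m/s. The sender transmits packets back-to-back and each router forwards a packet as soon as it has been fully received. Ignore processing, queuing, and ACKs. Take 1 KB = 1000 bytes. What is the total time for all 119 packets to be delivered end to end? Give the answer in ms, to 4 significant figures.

Per-hop transmission t_tx = L/R = 80000/38000000000 = 0.00210526 ms.
Per-hop propagation t_prop = 250/206000000 = 0.00121359 ms.
Pipeline fill: first packet needs 4·t_tx to clear all hops; remaining 118 packets each add one t_tx.
Total = (4+119-1)·t_tx + 4·t_prop = 122·0.00210526 + 4·0.00121359 = 0.2617 ms.

0.2617 ms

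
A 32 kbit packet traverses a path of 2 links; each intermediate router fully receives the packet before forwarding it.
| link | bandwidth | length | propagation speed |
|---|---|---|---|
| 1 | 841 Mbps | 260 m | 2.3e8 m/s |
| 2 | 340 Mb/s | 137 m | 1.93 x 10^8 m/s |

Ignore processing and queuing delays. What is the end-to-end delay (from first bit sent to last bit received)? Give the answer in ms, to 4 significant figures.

0.1340 ms

L = 32000 bits.
Transmission delays (L/R per hop): 0.0380499, 0.0941176 ms; sum = 0.132168 ms.
Propagation delays (d/s per hop): 0.00113043, 0.000709845 ms; sum = 0.00184028 ms.
End-to-end = 0.1340 ms.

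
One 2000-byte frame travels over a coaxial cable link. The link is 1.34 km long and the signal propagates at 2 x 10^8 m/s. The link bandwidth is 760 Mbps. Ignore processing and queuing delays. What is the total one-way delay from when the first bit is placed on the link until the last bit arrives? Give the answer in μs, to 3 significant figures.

27.8 μs

L = 2000 × 8 = 16000 bits.
Transmission delay = L/R = 16000 / 760000000 = 21.0526 μs.
Propagation delay = d/s = 1340 m / 200000000 m/s = 6.7 μs.
Total = 27.8 μs.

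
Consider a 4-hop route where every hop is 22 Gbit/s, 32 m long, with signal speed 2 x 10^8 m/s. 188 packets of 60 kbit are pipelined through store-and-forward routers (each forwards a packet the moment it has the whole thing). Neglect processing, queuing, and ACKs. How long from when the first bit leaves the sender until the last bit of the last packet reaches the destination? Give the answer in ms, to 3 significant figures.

0.522 ms

Per-hop transmission t_tx = L/R = 60000/22000000000 = 0.00272727 ms.
Per-hop propagation t_prop = 32/200000000 = 0.00016 ms.
Pipeline fill: first packet needs 4·t_tx to clear all hops; remaining 187 packets each add one t_tx.
Total = (4+188-1)·t_tx + 4·t_prop = 191·0.00272727 + 4·0.00016 = 0.522 ms.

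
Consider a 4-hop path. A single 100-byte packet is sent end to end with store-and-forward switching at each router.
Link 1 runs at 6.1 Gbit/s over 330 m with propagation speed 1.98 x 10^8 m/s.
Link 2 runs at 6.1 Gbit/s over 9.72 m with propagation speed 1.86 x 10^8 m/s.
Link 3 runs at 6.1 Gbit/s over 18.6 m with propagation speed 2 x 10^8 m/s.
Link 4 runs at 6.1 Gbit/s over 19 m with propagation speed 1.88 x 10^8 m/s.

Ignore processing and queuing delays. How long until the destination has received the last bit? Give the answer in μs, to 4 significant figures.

2.438 μs

L = 100 × 8 = 800 bits.
Transmission delay per hop = L/R = 800/6100000000 = 0.131148 μs; 4 hops → 0.52459 μs.
Propagation delays (d/s per hop): 1.66667, 0.0522581, 0.093, 0.101064 μs; sum = 1.91299 μs.
End-to-end = 2.438 μs.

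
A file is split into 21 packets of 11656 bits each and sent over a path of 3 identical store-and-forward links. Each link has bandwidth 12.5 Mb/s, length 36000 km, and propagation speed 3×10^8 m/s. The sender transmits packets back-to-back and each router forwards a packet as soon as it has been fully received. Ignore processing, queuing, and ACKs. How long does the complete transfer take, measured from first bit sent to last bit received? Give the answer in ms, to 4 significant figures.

381.4 ms

Per-hop transmission t_tx = L/R = 11656/12500000 = 0.93248 ms.
Per-hop propagation t_prop = 36000000/300000000 = 120 ms.
Pipeline fill: first packet needs 3·t_tx to clear all hops; remaining 20 packets each add one t_tx.
Total = (3+21-1)·t_tx + 3·t_prop = 23·0.93248 + 3·120 = 381.4 ms.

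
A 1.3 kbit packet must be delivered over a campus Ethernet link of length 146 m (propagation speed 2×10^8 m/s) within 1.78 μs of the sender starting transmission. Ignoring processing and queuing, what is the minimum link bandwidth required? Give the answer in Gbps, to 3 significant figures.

1.24 Gbps

Propagation delay = 146 / 200000000 = 0.73 μs.
Transmission budget = 1.78 − 0.73 = 1.05 μs.
R ≥ L / t_tx = 1300 bits / 1.05e-06 s = 1.24 Gbps.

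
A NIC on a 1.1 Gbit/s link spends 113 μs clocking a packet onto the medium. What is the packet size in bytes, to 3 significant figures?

15500 bytes

L = R × t_tx = 1100000000 b/s × 0.000113 s = 124300 bits.
In bytes: 124300 / 8 = 15500 bytes.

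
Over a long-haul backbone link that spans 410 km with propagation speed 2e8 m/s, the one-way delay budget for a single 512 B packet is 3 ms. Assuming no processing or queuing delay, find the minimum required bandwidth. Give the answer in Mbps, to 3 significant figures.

4.31 Mbps

L = 4096 bits.
Propagation delay = 410000 / 200000000 = 2.05 ms.
Transmission budget = 3 − 2.05 = 0.95 ms.
R ≥ L / t_tx = 4096 bits / 0.00095 s = 4.31 Mbps.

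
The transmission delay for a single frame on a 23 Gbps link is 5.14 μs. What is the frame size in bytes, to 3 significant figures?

14800 bytes

L = R × t_tx = 23000000000 b/s × 5.14e-06 s = 118220 bits.
In bytes: 118220 / 8 = 14800 bytes.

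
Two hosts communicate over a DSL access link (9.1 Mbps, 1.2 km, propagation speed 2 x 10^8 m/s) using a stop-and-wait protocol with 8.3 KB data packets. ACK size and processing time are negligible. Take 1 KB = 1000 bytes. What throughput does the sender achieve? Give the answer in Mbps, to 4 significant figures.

9.085 Mbps

t_tx = L/R = 66400/9100000 = 0.0072967 s.
t_prop = 1200/200000000 = 6e-06 s; RTT = 1.2e-05 s.
Cycle = t_tx + RTT = 0.0073087 s.
Throughput = L / cycle = 66400 / 0.0073087 = 9.085 Mbps.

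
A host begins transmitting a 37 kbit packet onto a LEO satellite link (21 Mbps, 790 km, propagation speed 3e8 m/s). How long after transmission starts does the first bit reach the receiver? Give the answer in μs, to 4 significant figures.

2633 μs

First bit experiences only propagation delay: d/s = 790000/300000000 = 2633 μs.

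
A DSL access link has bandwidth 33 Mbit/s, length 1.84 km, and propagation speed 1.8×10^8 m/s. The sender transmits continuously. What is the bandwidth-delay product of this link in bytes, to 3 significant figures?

42.2 bytes

Propagation delay = 1840 / 180000000 = 1.02222e-05 s.
BDP = R × t_prop = 33000000 × 1.02222e-05 = 337.333 bits.
In bytes: 337.333/8 = 42.2 bytes.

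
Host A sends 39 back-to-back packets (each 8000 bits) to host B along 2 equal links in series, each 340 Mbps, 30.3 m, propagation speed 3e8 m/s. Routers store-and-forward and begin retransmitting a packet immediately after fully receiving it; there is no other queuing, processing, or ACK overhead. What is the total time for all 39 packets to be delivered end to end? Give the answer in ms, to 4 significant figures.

0.9414 ms

Per-hop transmission t_tx = L/R = 8000/340000000 = 0.0235294 ms.
Per-hop propagation t_prop = 30.3/300000000 = 0.000101 ms.
Pipeline fill: first packet needs 2·t_tx to clear all hops; remaining 38 packets each add one t_tx.
Total = (2+39-1)·t_tx + 2·t_prop = 40·0.0235294 + 2·0.000101 = 0.9414 ms.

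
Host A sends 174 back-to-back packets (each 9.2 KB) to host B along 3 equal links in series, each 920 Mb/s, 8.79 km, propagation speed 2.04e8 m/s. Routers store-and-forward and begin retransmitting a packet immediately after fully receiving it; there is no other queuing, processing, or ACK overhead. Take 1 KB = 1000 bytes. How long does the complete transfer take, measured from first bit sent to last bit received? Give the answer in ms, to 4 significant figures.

14.21 ms

Per-hop transmission t_tx = L/R = 73600/920000000 = 0.08 ms.
Per-hop propagation t_prop = 8790/204000000 = 0.0430882 ms.
Pipeline fill: first packet needs 3·t_tx to clear all hops; remaining 173 packets each add one t_tx.
Total = (3+174-1)·t_tx + 3·t_prop = 176·0.08 + 3·0.0430882 = 14.21 ms.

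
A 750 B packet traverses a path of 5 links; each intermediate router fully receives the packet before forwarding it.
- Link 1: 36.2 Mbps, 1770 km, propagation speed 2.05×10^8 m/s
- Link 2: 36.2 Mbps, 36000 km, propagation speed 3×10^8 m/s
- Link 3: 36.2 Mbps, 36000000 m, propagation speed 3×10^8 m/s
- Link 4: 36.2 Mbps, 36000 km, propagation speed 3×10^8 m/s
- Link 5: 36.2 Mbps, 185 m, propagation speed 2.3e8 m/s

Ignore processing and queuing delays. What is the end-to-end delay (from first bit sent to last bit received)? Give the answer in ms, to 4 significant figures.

L = 750 × 8 = 6000 bits.
Transmission delay per hop = L/R = 6000/36200000 = 0.165746 ms; 5 hops → 0.828729 ms.
Propagation delays (d/s per hop): 8.63415, 120, 120, 120, 0.000804348 ms; sum = 368.635 ms.
End-to-end = 369.5 ms.

369.5 ms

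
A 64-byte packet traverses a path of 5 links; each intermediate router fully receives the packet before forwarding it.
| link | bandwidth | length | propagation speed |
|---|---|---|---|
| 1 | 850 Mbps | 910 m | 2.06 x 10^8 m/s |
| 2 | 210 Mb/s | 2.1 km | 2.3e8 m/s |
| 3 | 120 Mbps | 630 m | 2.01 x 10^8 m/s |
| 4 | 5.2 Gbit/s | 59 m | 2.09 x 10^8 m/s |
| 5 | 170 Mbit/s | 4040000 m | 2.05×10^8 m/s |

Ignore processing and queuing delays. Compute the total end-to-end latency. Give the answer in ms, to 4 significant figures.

19.73 ms

L = 64 × 8 = 512 bits.
Transmission delays (L/R per hop): 0.000602353, 0.0024381, 0.00426667, 9.84615e-05, 0.00301176 ms; sum = 0.0104173 ms.
Propagation delays (d/s per hop): 0.00441748, 0.00913043, 0.00313433, 0.000282297, 19.7073 ms; sum = 19.7243 ms.
End-to-end = 19.73 ms.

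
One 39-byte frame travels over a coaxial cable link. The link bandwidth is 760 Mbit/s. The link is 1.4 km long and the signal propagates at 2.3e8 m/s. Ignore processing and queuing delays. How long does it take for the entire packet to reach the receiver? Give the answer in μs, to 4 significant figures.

L = 39 × 8 = 312 bits.
Transmission delay = L/R = 312 / 760000000 = 0.410526 μs.
Propagation delay = d/s = 1400 m / 2.3e+08 m/s = 6.08696 μs.
Total = 6.497 μs.

6.497 μs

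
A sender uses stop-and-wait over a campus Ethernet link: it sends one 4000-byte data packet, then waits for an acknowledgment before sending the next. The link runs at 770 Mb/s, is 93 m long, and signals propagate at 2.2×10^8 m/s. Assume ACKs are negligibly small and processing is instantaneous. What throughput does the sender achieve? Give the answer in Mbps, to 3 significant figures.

t_tx = L/R = 32000/770000000 = 4.15584e-05 s.
t_prop = 93/2.2e+08 = 4.22727e-07 s; RTT = 8.45455e-07 s.
Cycle = t_tx + RTT = 4.24039e-05 s.
Throughput = L / cycle = 32000 / 4.24039e-05 = 755 Mbps.

755 Mbps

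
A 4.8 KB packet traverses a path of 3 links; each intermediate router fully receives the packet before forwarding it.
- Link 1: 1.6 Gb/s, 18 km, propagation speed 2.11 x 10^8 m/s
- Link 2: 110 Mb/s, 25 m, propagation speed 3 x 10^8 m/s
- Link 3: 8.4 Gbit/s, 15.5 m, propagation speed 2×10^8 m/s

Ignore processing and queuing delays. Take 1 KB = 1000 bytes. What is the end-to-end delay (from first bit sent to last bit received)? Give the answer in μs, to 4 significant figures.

463.1 μs

L = 38400 bits.
Transmission delays (L/R per hop): 24, 349.091, 4.57143 μs; sum = 377.662 μs.
Propagation delays (d/s per hop): 85.3081, 0.0833333, 0.0775 μs; sum = 85.4689 μs.
End-to-end = 463.1 μs.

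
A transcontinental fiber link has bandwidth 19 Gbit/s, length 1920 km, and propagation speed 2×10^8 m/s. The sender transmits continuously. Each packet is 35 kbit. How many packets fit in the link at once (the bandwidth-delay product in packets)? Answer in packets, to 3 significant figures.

Propagation delay = 1920000 / 200000000 = 0.0096 s.
BDP = R × t_prop = 19000000000 × 0.0096 = 182400000 bits.
In packets of 35000 bits: 5210 packets.

5210 packets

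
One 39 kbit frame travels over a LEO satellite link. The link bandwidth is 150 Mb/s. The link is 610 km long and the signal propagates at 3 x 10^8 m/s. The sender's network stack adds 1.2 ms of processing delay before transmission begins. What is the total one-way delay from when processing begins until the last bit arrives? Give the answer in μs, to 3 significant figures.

3490 μs

L = 39000 bits.
Transmission delay = L/R = 39000 / 150000000 = 260 μs.
Propagation delay = d/s = 610000 m / 300000000 m/s = 2033.33 μs.
Plus processing delay 1.2 ms = 1200 μs.
Total = 3490 μs.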